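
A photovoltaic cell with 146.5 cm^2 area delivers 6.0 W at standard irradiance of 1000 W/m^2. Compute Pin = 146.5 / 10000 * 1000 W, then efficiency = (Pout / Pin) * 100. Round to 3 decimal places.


First compute the input power:
  Pin = area_cm2 / 10000 * G = 146.5 / 10000 * 1000 = 14.65 W
Then compute efficiency:
  Efficiency = (Pout / Pin) * 100 = (6.0 / 14.65) * 100
  Efficiency = 40.956%

40.956


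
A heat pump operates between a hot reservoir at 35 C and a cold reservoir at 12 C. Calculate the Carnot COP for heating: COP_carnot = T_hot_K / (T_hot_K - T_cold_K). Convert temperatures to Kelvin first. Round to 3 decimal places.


Convert to Kelvin:
  T_hot = 35 + 273.15 = 308.15 K
  T_cold = 12 + 273.15 = 285.15 K
Apply Carnot COP formula:
  COP = T_hot_K / (T_hot_K - T_cold_K) = 308.15 / 23.0
  COP = 13.398

13.398


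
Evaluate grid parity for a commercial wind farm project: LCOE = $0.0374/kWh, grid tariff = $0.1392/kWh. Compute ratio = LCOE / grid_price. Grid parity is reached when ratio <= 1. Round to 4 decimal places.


Compare LCOE to grid price:
  LCOE = $0.0374/kWh, Grid price = $0.1392/kWh
  Ratio = LCOE / grid_price = 0.0374 / 0.1392 = 0.2687
  Grid parity achieved (ratio <= 1)? yes

0.2687


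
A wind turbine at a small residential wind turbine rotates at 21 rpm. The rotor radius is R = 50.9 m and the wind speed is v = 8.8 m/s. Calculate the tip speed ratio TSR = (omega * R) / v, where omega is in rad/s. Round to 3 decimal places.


Convert rotational speed to rad/s:
  omega = 21 * 2 * pi / 60 = 2.1991 rad/s
Compute tip speed:
  v_tip = omega * R = 2.1991 * 50.9 = 111.935 m/s
Tip speed ratio:
  TSR = v_tip / v_wind = 111.935 / 8.8 = 12.720

12.720


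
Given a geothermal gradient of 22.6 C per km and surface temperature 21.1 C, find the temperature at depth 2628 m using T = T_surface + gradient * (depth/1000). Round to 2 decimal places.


Convert depth to km: 2628 / 1000 = 2.628 km
Temperature increase = gradient * depth_km = 22.6 * 2.628 = 59.39 C
Temperature at depth = T_surface + delta_T = 21.1 + 59.39
T = 80.49 C

80.49


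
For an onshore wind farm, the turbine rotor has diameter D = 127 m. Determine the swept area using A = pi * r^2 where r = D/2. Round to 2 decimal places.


Compute the rotor radius:
  r = D / 2 = 127 / 2 = 63.5 m
Calculate swept area:
  A = pi * r^2 = pi * 63.5^2
  A = 12667.69 m^2

12667.69


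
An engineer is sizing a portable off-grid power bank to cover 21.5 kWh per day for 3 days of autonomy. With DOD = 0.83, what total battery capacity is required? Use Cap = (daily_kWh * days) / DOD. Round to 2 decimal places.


Total energy needed = daily * days = 21.5 * 3 = 64.5 kWh
Account for depth of discharge:
  Cap = total_energy / DOD = 64.5 / 0.83
  Cap = 77.71 kWh

77.71


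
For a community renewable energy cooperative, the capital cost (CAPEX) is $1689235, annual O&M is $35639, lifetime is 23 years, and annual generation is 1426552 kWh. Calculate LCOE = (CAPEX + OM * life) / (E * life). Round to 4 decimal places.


Total cost = CAPEX + OM * lifetime = 1689235 + 35639 * 23 = 1689235 + 819697 = 2508932
Total generation = annual * lifetime = 1426552 * 23 = 32810696 kWh
LCOE = 2508932 / 32810696
LCOE = 0.0765 $/kWh

0.0765


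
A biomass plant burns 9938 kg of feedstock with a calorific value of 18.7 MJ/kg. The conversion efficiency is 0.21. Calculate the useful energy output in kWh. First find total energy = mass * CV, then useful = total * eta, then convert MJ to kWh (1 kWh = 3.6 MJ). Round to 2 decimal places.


Total energy = mass * CV = 9938 * 18.7 = 185840.6 MJ
Useful energy = total * eta = 185840.6 * 0.21 = 39026.53 MJ
Convert to kWh: 39026.53 / 3.6
Useful energy = 10840.70 kWh

10840.70


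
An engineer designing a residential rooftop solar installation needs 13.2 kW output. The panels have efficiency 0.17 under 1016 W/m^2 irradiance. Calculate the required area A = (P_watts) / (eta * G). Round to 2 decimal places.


Convert target power to watts: P = 13.2 * 1000 = 13200.0 W
Compute denominator: eta * G = 0.17 * 1016 = 172.72
Required area A = P / (eta * G) = 13200.0 / 172.72
A = 76.42 m^2

76.42


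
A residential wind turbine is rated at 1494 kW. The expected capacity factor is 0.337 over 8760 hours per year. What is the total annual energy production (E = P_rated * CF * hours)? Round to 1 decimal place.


Annual energy = rated_kW * capacity_factor * hours_per_year
Given: P_rated = 1494 kW, CF = 0.337, hours = 8760
E = 1494 * 0.337 * 8760
E = 4410467.3 kWh

4410467.3


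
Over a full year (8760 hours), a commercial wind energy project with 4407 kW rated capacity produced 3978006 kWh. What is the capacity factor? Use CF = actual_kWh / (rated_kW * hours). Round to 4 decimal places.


Capacity factor = actual output / maximum possible output
Maximum possible = rated * hours = 4407 * 8760 = 38605320 kWh
CF = 3978006 / 38605320
CF = 0.1030

0.1030


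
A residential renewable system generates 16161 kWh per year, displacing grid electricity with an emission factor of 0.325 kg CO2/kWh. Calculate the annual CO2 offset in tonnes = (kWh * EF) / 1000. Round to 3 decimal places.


CO2 offset in kg = generation * emission_factor
CO2 offset = 16161 * 0.325 = 5252.33 kg
Convert to tonnes:
  CO2 offset = 5252.33 / 1000 = 5.252 tonnes

5.252


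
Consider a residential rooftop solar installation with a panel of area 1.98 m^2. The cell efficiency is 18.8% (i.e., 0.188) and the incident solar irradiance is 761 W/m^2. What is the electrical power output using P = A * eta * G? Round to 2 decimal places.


Use the solar power formula P = A * eta * G.
Given: A = 1.98 m^2, eta = 0.188, G = 761 W/m^2
P = 1.98 * 0.188 * 761
P = 283.27 W

283.27


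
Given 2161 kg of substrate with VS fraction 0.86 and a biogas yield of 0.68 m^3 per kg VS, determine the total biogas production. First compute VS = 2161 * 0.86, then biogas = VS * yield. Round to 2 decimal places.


Compute volatile solids:
  VS = mass * VS_fraction = 2161 * 0.86 = 1858.46 kg
Calculate biogas volume:
  Biogas = VS * specific_yield = 1858.46 * 0.68
  Biogas = 1263.75 m^3

1263.75


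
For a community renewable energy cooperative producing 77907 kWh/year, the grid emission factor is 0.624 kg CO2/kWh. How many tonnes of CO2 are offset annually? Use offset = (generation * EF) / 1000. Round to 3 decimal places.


CO2 offset in kg = generation * emission_factor
CO2 offset = 77907 * 0.624 = 48613.97 kg
Convert to tonnes:
  CO2 offset = 48613.97 / 1000 = 48.614 tonnes

48.614


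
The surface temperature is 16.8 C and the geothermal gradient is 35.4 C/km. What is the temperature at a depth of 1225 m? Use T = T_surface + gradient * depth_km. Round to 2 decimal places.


Convert depth to km: 1225 / 1000 = 1.225 km
Temperature increase = gradient * depth_km = 35.4 * 1.225 = 43.37 C
Temperature at depth = T_surface + delta_T = 16.8 + 43.37
T = 60.17 C

60.17


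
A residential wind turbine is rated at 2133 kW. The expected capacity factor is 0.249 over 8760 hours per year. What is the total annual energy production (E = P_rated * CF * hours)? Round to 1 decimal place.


Annual energy = rated_kW * capacity_factor * hours_per_year
Given: P_rated = 2133 kW, CF = 0.249, hours = 8760
E = 2133 * 0.249 * 8760
E = 4652584.9 kWh

4652584.9


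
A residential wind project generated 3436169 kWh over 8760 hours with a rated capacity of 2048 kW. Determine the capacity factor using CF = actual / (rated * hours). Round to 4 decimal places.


Capacity factor = actual output / maximum possible output
Maximum possible = rated * hours = 2048 * 8760 = 17940480 kWh
CF = 3436169 / 17940480
CF = 0.1915

0.1915


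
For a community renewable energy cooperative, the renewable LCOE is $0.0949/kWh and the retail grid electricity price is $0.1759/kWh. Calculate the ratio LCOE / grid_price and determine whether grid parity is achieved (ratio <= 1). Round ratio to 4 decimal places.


Compare LCOE to grid price:
  LCOE = $0.0949/kWh, Grid price = $0.1759/kWh
  Ratio = LCOE / grid_price = 0.0949 / 0.1759 = 0.5395
  Grid parity achieved (ratio <= 1)? yes

0.5395


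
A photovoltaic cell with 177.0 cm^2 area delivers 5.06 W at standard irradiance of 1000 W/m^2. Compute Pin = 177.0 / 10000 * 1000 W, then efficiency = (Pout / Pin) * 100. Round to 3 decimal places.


First compute the input power:
  Pin = area_cm2 / 10000 * G = 177.0 / 10000 * 1000 = 17.7 W
Then compute efficiency:
  Efficiency = (Pout / Pin) * 100 = (5.06 / 17.7) * 100
  Efficiency = 28.588%

28.588


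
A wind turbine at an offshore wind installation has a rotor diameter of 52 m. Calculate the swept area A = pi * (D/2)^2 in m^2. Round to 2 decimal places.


Compute the rotor radius:
  r = D / 2 = 52 / 2 = 26.0 m
Calculate swept area:
  A = pi * r^2 = pi * 26.0^2
  A = 2123.72 m^2

2123.72


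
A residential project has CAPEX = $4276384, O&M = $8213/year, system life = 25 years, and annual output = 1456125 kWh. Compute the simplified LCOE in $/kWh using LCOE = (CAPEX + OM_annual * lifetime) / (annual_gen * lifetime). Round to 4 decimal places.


Total cost = CAPEX + OM * lifetime = 4276384 + 8213 * 25 = 4276384 + 205325 = 4481709
Total generation = annual * lifetime = 1456125 * 25 = 36403125 kWh
LCOE = 4481709 / 36403125
LCOE = 0.1231 $/kWh

0.1231


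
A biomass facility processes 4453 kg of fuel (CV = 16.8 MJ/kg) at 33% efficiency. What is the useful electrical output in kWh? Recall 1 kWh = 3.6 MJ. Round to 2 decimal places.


Total energy = mass * CV = 4453 * 16.8 = 74810.4 MJ
Useful energy = total * eta = 74810.4 * 0.33 = 24687.43 MJ
Convert to kWh: 24687.43 / 3.6
Useful energy = 6857.62 kWh

6857.62


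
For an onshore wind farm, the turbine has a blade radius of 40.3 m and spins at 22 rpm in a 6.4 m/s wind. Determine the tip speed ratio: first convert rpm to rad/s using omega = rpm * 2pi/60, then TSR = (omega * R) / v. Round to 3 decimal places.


Convert rotational speed to rad/s:
  omega = 22 * 2 * pi / 60 = 2.3038 rad/s
Compute tip speed:
  v_tip = omega * R = 2.3038 * 40.3 = 92.845 m/s
Tip speed ratio:
  TSR = v_tip / v_wind = 92.845 / 6.4 = 14.507

14.507


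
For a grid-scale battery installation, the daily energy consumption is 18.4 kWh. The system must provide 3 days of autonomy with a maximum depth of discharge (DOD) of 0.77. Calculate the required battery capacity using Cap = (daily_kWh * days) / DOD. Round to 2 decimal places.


Total energy needed = daily * days = 18.4 * 3 = 55.2 kWh
Account for depth of discharge:
  Cap = total_energy / DOD = 55.2 / 0.77
  Cap = 71.69 kWh

71.69


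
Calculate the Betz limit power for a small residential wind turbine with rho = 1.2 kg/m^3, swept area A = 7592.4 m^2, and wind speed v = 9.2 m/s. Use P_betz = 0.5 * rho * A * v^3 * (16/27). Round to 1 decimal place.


The Betz coefficient Cp_max = 16/27 = 0.5926
v^3 = 9.2^3 = 778.688
P_betz = 0.5 * rho * A * v^3 * Cp_max
P_betz = 0.5 * 1.2 * 7592.4 * 778.688 * 0.5926
P_betz = 2102083.8 W

2102083.8


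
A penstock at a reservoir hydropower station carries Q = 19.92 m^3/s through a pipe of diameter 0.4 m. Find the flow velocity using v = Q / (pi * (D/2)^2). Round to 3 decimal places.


Compute pipe cross-sectional area:
  A = pi * (D/2)^2 = pi * (0.4/2)^2 = 0.1257 m^2
Calculate velocity:
  v = Q / A = 19.92 / 0.1257
  v = 158.518 m/s

158.518


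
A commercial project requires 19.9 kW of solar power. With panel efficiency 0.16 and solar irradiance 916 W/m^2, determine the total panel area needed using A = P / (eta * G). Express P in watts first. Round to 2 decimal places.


Convert target power to watts: P = 19.9 * 1000 = 19900.0 W
Compute denominator: eta * G = 0.16 * 916 = 146.56
Required area A = P / (eta * G) = 19900.0 / 146.56
A = 135.78 m^2

135.78


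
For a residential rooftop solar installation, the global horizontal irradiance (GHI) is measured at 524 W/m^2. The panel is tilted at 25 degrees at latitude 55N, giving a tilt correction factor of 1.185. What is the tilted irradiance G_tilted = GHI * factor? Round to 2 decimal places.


Identify the given values:
  GHI = 524 W/m^2, tilt correction factor = 1.185
Apply the formula G_tilted = GHI * factor:
  G_tilted = 524 * 1.185
  G_tilted = 620.94 W/m^2

620.94


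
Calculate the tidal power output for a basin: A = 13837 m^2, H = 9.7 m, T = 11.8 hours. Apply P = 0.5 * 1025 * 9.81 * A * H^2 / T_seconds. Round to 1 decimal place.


Convert period to seconds: T = 11.8 * 3600 = 42480.0 s
H^2 = 9.7^2 = 94.09
P = 0.5 * rho * g * A * H^2 / T
P = 0.5 * 1025 * 9.81 * 13837 * 94.09 / 42480.0
P = 154086.2 W

154086.2


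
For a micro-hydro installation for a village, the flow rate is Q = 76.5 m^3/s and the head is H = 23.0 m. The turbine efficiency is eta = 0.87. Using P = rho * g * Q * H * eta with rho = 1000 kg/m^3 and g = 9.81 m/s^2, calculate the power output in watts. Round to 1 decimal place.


Apply the hydropower formula P = rho * g * Q * H * eta
rho * g = 1000 * 9.81 = 9810.0
P = 9810.0 * 76.5 * 23.0 * 0.87
P = 15016804.7 W

15016804.7


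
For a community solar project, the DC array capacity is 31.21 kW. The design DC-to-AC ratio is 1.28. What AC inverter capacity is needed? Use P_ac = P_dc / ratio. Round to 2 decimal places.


The inverter AC capacity is determined by the DC/AC ratio.
Given: P_dc = 31.21 kW, DC/AC ratio = 1.28
P_ac = P_dc / ratio = 31.21 / 1.28
P_ac = 24.38 kW

24.38


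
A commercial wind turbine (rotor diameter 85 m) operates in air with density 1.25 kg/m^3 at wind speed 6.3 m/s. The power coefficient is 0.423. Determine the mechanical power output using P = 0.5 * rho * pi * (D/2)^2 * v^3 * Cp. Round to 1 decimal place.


Step 1 -- Compute swept area:
  A = pi * (D/2)^2 = pi * (85/2)^2 = 5674.5 m^2
Step 2 -- Apply wind power equation:
  P = 0.5 * rho * A * v^3 * Cp
  v^3 = 6.3^3 = 250.047
  P = 0.5 * 1.25 * 5674.5 * 250.047 * 0.423
  P = 375119.6 W

375119.6


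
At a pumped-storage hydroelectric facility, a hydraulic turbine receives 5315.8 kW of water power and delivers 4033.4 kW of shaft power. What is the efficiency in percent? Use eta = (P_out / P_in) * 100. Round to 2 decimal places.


Turbine efficiency = (output power / input power) * 100
eta = (4033.4 / 5315.8) * 100
eta = 75.88%

75.88


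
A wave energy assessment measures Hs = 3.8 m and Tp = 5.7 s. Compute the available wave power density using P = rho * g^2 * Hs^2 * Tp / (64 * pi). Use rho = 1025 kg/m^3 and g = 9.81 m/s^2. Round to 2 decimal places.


Apply wave power formula:
  g^2 = 9.81^2 = 96.2361
  Hs^2 = 3.8^2 = 14.44
  Numerator = rho * g^2 * Hs^2 * Tp = 1025 * 96.2361 * 14.44 * 5.7 = 8119025.94
  Denominator = 64 * pi = 201.0619
  P = 8119025.94 / 201.0619 = 40380.72 W/m

40380.72


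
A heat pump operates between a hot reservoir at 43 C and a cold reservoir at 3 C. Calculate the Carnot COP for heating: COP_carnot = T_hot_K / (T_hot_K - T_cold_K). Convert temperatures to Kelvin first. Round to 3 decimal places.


Convert to Kelvin:
  T_hot = 43 + 273.15 = 316.15 K
  T_cold = 3 + 273.15 = 276.15 K
Apply Carnot COP formula:
  COP = T_hot_K / (T_hot_K - T_cold_K) = 316.15 / 40.0
  COP = 7.904

7.904


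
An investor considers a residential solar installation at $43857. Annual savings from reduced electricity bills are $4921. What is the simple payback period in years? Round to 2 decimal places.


Simple payback period = initial cost / annual savings
Payback = 43857 / 4921
Payback = 8.91 years

8.91


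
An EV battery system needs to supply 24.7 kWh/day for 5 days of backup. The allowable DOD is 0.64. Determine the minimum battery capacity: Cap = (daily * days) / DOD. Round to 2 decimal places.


Total energy needed = daily * days = 24.7 * 5 = 123.5 kWh
Account for depth of discharge:
  Cap = total_energy / DOD = 123.5 / 0.64
  Cap = 192.97 kWh

192.97


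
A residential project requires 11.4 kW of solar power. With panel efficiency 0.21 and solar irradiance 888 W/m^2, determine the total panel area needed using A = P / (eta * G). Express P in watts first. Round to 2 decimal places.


Convert target power to watts: P = 11.4 * 1000 = 11400.0 W
Compute denominator: eta * G = 0.21 * 888 = 186.48
Required area A = P / (eta * G) = 11400.0 / 186.48
A = 61.13 m^2

61.13


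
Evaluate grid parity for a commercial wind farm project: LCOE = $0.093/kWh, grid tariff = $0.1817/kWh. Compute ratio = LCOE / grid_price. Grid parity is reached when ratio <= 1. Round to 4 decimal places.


Compare LCOE to grid price:
  LCOE = $0.093/kWh, Grid price = $0.1817/kWh
  Ratio = LCOE / grid_price = 0.093 / 0.1817 = 0.5118
  Grid parity achieved (ratio <= 1)? yes

0.5118


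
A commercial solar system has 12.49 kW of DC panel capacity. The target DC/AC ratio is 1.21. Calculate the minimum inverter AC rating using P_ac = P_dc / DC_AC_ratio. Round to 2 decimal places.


The inverter AC capacity is determined by the DC/AC ratio.
Given: P_dc = 12.49 kW, DC/AC ratio = 1.21
P_ac = P_dc / ratio = 12.49 / 1.21
P_ac = 10.32 kW

10.32


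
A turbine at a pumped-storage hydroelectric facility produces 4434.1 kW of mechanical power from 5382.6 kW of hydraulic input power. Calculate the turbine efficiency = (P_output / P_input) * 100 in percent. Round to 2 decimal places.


Turbine efficiency = (output power / input power) * 100
eta = (4434.1 / 5382.6) * 100
eta = 82.38%

82.38


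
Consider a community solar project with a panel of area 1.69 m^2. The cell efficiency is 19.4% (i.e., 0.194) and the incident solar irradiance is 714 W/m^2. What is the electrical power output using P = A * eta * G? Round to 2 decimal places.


Use the solar power formula P = A * eta * G.
Given: A = 1.69 m^2, eta = 0.194, G = 714 W/m^2
P = 1.69 * 0.194 * 714
P = 234.09 W

234.09


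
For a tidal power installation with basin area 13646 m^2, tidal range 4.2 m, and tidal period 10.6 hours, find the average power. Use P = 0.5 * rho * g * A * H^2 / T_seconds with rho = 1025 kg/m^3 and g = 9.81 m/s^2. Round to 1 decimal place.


Convert period to seconds: T = 10.6 * 3600 = 38160.0 s
H^2 = 4.2^2 = 17.64
P = 0.5 * rho * g * A * H^2 / T
P = 0.5 * 1025 * 9.81 * 13646 * 17.64 / 38160.0
P = 31714.5 W

31714.5


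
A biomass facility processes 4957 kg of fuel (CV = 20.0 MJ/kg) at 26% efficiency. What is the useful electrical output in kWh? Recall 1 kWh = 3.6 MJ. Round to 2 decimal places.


Total energy = mass * CV = 4957 * 20.0 = 99140.0 MJ
Useful energy = total * eta = 99140.0 * 0.26 = 25776.4 MJ
Convert to kWh: 25776.4 / 3.6
Useful energy = 7160.11 kWh

7160.11


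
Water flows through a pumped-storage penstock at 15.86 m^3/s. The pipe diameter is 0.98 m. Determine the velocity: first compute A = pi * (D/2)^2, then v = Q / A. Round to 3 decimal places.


Compute pipe cross-sectional area:
  A = pi * (D/2)^2 = pi * (0.98/2)^2 = 0.7543 m^2
Calculate velocity:
  v = Q / A = 15.86 / 0.7543
  v = 21.026 m/s

21.026


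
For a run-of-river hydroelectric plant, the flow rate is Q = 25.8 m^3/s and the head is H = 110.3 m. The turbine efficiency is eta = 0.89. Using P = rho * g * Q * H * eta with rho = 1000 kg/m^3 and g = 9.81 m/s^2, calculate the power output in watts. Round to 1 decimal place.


Apply the hydropower formula P = rho * g * Q * H * eta
rho * g = 1000 * 9.81 = 9810.0
P = 9810.0 * 25.8 * 110.3 * 0.89
P = 24845871.4 W

24845871.4


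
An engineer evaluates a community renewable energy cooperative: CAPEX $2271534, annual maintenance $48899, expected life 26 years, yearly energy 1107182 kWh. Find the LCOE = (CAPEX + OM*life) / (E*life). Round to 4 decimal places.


Total cost = CAPEX + OM * lifetime = 2271534 + 48899 * 26 = 2271534 + 1271374 = 3542908
Total generation = annual * lifetime = 1107182 * 26 = 28786732 kWh
LCOE = 3542908 / 28786732
LCOE = 0.1231 $/kWh

0.1231


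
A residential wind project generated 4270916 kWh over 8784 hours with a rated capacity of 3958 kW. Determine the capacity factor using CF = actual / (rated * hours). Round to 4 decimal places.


Capacity factor = actual output / maximum possible output
Maximum possible = rated * hours = 3958 * 8784 = 34767072 kWh
CF = 4270916 / 34767072
CF = 0.1228

0.1228


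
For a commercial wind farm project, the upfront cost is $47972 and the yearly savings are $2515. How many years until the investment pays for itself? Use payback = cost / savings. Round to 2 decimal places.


Simple payback period = initial cost / annual savings
Payback = 47972 / 2515
Payback = 19.07 years

19.07


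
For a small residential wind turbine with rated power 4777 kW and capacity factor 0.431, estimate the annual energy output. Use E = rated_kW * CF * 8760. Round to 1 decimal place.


Annual energy = rated_kW * capacity_factor * hours_per_year
Given: P_rated = 4777 kW, CF = 0.431, hours = 8760
E = 4777 * 0.431 * 8760
E = 18035850.1 kWh

18035850.1


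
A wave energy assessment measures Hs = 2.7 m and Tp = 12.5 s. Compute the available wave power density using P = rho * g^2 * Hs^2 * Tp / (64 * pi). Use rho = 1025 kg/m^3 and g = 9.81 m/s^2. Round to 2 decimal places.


Apply wave power formula:
  g^2 = 9.81^2 = 96.2361
  Hs^2 = 2.7^2 = 7.29
  Numerator = rho * g^2 * Hs^2 * Tp = 1025 * 96.2361 * 7.29 * 12.5 = 8988752.48
  Denominator = 64 * pi = 201.0619
  P = 8988752.48 / 201.0619 = 44706.39 W/m

44706.39


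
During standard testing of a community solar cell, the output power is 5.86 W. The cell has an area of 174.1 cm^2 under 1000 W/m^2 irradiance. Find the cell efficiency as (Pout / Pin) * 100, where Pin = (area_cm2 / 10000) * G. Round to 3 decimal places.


First compute the input power:
  Pin = area_cm2 / 10000 * G = 174.1 / 10000 * 1000 = 17.41 W
Then compute efficiency:
  Efficiency = (Pout / Pin) * 100 = (5.86 / 17.41) * 100
  Efficiency = 33.659%

33.659


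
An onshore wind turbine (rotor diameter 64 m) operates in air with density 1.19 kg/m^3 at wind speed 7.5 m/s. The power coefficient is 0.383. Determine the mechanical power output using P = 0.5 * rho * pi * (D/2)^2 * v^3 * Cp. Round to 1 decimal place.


Step 1 -- Compute swept area:
  A = pi * (D/2)^2 = pi * (64/2)^2 = 3216.99 m^2
Step 2 -- Apply wind power equation:
  P = 0.5 * rho * A * v^3 * Cp
  v^3 = 7.5^3 = 421.875
  P = 0.5 * 1.19 * 3216.99 * 421.875 * 0.383
  P = 309278.2 W

309278.2


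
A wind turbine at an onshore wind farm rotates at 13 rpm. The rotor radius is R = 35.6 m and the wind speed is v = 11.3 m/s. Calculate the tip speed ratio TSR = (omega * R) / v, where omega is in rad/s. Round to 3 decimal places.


Convert rotational speed to rad/s:
  omega = 13 * 2 * pi / 60 = 1.3614 rad/s
Compute tip speed:
  v_tip = omega * R = 1.3614 * 35.6 = 48.464 m/s
Tip speed ratio:
  TSR = v_tip / v_wind = 48.464 / 11.3 = 4.289

4.289


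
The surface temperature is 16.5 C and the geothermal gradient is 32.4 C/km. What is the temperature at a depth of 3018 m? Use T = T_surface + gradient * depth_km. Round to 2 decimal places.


Convert depth to km: 3018 / 1000 = 3.018 km
Temperature increase = gradient * depth_km = 32.4 * 3.018 = 97.78 C
Temperature at depth = T_surface + delta_T = 16.5 + 97.78
T = 114.28 C

114.28


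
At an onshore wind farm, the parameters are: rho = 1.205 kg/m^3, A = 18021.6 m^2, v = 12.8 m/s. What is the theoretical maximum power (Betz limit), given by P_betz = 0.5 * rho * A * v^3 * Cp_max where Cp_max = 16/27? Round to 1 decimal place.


The Betz coefficient Cp_max = 16/27 = 0.5926
v^3 = 12.8^3 = 2097.152
P_betz = 0.5 * rho * A * v^3 * Cp_max
P_betz = 0.5 * 1.205 * 18021.6 * 2097.152 * 0.5926
P_betz = 13493870.1 W

13493870.1


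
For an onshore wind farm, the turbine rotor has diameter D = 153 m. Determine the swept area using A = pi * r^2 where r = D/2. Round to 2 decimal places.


Compute the rotor radius:
  r = D / 2 = 153 / 2 = 76.5 m
Calculate swept area:
  A = pi * r^2 = pi * 76.5^2
  A = 18385.39 m^2

18385.39


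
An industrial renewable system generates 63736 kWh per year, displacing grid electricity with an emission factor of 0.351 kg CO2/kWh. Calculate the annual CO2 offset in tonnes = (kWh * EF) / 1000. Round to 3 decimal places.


CO2 offset in kg = generation * emission_factor
CO2 offset = 63736 * 0.351 = 22371.34 kg
Convert to tonnes:
  CO2 offset = 22371.34 / 1000 = 22.371 tonnes

22.371


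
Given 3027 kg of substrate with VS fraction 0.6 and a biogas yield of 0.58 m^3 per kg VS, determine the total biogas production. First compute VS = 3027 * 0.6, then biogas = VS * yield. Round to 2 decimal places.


Compute volatile solids:
  VS = mass * VS_fraction = 3027 * 0.6 = 1816.2 kg
Calculate biogas volume:
  Biogas = VS * specific_yield = 1816.2 * 0.58
  Biogas = 1053.40 m^3

1053.40


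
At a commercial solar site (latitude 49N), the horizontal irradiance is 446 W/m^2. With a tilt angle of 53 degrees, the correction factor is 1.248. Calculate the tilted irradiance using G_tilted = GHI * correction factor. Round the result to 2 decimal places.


Identify the given values:
  GHI = 446 W/m^2, tilt correction factor = 1.248
Apply the formula G_tilted = GHI * factor:
  G_tilted = 446 * 1.248
  G_tilted = 556.61 W/m^2

556.61


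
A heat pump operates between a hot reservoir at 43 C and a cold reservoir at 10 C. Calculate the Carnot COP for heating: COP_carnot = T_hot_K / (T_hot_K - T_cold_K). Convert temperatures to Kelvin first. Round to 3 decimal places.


Convert to Kelvin:
  T_hot = 43 + 273.15 = 316.15 K
  T_cold = 10 + 273.15 = 283.15 K
Apply Carnot COP formula:
  COP = T_hot_K / (T_hot_K - T_cold_K) = 316.15 / 33.0
  COP = 9.580

9.580


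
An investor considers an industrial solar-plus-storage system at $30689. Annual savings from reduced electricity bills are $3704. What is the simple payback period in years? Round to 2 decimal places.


Simple payback period = initial cost / annual savings
Payback = 30689 / 3704
Payback = 8.29 years

8.29


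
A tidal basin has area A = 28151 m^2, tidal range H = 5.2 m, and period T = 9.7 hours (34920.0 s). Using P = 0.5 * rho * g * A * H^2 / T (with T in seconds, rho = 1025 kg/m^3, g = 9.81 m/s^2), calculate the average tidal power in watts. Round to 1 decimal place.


Convert period to seconds: T = 9.7 * 3600 = 34920.0 s
H^2 = 5.2^2 = 27.04
P = 0.5 * rho * g * A * H^2 / T
P = 0.5 * 1025 * 9.81 * 28151 * 27.04 / 34920.0
P = 109594.6 W

109594.6


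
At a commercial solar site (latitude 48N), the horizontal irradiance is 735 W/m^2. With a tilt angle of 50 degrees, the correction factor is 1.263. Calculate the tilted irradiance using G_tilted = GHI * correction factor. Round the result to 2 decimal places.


Identify the given values:
  GHI = 735 W/m^2, tilt correction factor = 1.263
Apply the formula G_tilted = GHI * factor:
  G_tilted = 735 * 1.263
  G_tilted = 928.31 W/m^2

928.31


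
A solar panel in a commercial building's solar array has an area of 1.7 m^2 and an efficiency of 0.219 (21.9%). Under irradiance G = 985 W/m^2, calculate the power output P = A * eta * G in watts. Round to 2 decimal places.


Use the solar power formula P = A * eta * G.
Given: A = 1.7 m^2, eta = 0.219, G = 985 W/m^2
P = 1.7 * 0.219 * 985
P = 366.72 W

366.72


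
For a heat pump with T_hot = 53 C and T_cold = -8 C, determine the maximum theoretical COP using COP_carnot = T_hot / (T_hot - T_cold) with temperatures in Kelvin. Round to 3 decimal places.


Convert to Kelvin:
  T_hot = 53 + 273.15 = 326.15 K
  T_cold = -8 + 273.15 = 265.15 K
Apply Carnot COP formula:
  COP = T_hot_K / (T_hot_K - T_cold_K) = 326.15 / 61.0
  COP = 5.347

5.347


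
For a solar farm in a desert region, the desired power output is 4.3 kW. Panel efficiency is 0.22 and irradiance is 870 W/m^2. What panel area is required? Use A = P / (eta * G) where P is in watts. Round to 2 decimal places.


Convert target power to watts: P = 4.3 * 1000 = 4300.0 W
Compute denominator: eta * G = 0.22 * 870 = 191.4
Required area A = P / (eta * G) = 4300.0 / 191.4
A = 22.47 m^2

22.47


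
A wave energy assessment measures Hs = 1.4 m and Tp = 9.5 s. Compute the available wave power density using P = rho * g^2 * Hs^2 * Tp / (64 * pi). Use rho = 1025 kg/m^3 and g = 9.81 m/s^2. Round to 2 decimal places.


Apply wave power formula:
  g^2 = 9.81^2 = 96.2361
  Hs^2 = 1.4^2 = 1.96
  Numerator = rho * g^2 * Hs^2 * Tp = 1025 * 96.2361 * 1.96 * 9.5 = 1836714.09
  Denominator = 64 * pi = 201.0619
  P = 1836714.09 / 201.0619 = 9135.07 W/m

9135.07


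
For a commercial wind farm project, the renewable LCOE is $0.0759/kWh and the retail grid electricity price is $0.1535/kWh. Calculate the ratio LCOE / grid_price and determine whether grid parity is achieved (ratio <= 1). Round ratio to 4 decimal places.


Compare LCOE to grid price:
  LCOE = $0.0759/kWh, Grid price = $0.1535/kWh
  Ratio = LCOE / grid_price = 0.0759 / 0.1535 = 0.4945
  Grid parity achieved (ratio <= 1)? yes

0.4945


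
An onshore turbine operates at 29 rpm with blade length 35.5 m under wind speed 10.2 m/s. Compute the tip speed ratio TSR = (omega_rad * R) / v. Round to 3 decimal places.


Convert rotational speed to rad/s:
  omega = 29 * 2 * pi / 60 = 3.0369 rad/s
Compute tip speed:
  v_tip = omega * R = 3.0369 * 35.5 = 107.809 m/s
Tip speed ratio:
  TSR = v_tip / v_wind = 107.809 / 10.2 = 10.570

10.570


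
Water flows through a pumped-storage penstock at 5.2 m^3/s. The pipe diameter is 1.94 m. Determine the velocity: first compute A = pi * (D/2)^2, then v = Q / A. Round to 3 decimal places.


Compute pipe cross-sectional area:
  A = pi * (D/2)^2 = pi * (1.94/2)^2 = 2.9559 m^2
Calculate velocity:
  v = Q / A = 5.2 / 2.9559
  v = 1.759 m/s

1.759


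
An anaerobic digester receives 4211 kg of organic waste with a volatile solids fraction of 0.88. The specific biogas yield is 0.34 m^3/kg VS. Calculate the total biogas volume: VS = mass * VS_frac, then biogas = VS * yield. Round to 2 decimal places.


Compute volatile solids:
  VS = mass * VS_fraction = 4211 * 0.88 = 3705.68 kg
Calculate biogas volume:
  Biogas = VS * specific_yield = 3705.68 * 0.34
  Biogas = 1259.93 m^3

1259.93


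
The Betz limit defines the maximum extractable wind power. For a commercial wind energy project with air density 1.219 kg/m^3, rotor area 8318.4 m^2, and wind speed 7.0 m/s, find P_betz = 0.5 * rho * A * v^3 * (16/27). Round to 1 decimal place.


The Betz coefficient Cp_max = 16/27 = 0.5926
v^3 = 7.0^3 = 343.0
P_betz = 0.5 * rho * A * v^3 * Cp_max
P_betz = 0.5 * 1.219 * 8318.4 * 343.0 * 0.5926
P_betz = 1030537.6 W

1030537.6


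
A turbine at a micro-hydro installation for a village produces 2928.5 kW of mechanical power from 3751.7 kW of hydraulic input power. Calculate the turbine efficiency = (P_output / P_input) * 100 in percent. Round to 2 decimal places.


Turbine efficiency = (output power / input power) * 100
eta = (2928.5 / 3751.7) * 100
eta = 78.06%

78.06


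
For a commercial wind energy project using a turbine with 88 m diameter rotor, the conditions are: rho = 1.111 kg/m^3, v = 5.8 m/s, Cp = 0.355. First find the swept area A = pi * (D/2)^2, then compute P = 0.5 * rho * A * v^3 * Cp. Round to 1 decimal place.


Step 1 -- Compute swept area:
  A = pi * (D/2)^2 = pi * (88/2)^2 = 6082.12 m^2
Step 2 -- Apply wind power equation:
  P = 0.5 * rho * A * v^3 * Cp
  v^3 = 5.8^3 = 195.112
  P = 0.5 * 1.111 * 6082.12 * 195.112 * 0.355
  P = 234019.3 W

234019.3


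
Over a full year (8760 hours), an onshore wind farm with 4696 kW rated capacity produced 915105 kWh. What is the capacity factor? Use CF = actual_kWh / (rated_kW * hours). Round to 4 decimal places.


Capacity factor = actual output / maximum possible output
Maximum possible = rated * hours = 4696 * 8760 = 41136960 kWh
CF = 915105 / 41136960
CF = 0.0222

0.0222


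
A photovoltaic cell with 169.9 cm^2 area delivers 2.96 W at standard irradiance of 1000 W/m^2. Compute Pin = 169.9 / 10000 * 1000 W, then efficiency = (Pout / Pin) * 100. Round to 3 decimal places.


First compute the input power:
  Pin = area_cm2 / 10000 * G = 169.9 / 10000 * 1000 = 16.99 W
Then compute efficiency:
  Efficiency = (Pout / Pin) * 100 = (2.96 / 16.99) * 100
  Efficiency = 17.422%

17.422


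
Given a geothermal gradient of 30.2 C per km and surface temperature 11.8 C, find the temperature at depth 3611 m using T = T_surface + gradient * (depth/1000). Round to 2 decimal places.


Convert depth to km: 3611 / 1000 = 3.611 km
Temperature increase = gradient * depth_km = 30.2 * 3.611 = 109.05 C
Temperature at depth = T_surface + delta_T = 11.8 + 109.05
T = 120.85 C

120.85


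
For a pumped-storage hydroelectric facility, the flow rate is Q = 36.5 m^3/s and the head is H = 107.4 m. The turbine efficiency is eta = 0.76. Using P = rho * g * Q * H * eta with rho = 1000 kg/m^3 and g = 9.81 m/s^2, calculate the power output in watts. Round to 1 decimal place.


Apply the hydropower formula P = rho * g * Q * H * eta
rho * g = 1000 * 9.81 = 9810.0
P = 9810.0 * 36.5 * 107.4 * 0.76
P = 29226697.6 W

29226697.6


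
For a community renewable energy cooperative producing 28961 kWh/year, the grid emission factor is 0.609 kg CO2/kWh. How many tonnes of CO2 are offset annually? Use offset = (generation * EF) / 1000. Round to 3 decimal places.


CO2 offset in kg = generation * emission_factor
CO2 offset = 28961 * 0.609 = 17637.25 kg
Convert to tonnes:
  CO2 offset = 17637.25 / 1000 = 17.637 tonnes

17.637


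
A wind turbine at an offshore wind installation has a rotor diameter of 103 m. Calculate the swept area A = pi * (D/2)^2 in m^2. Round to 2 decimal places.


Compute the rotor radius:
  r = D / 2 = 103 / 2 = 51.5 m
Calculate swept area:
  A = pi * r^2 = pi * 51.5^2
  A = 8332.29 m^2

8332.29


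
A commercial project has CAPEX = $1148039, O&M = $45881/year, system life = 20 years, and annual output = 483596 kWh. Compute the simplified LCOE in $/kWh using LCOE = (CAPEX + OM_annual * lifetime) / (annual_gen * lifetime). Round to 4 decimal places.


Total cost = CAPEX + OM * lifetime = 1148039 + 45881 * 20 = 1148039 + 917620 = 2065659
Total generation = annual * lifetime = 483596 * 20 = 9671920 kWh
LCOE = 2065659 / 9671920
LCOE = 0.2136 $/kWh

0.2136


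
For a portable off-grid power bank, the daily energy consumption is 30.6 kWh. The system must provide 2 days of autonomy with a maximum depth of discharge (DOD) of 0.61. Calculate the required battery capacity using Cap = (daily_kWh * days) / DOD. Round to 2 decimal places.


Total energy needed = daily * days = 30.6 * 2 = 61.2 kWh
Account for depth of discharge:
  Cap = total_energy / DOD = 61.2 / 0.61
  Cap = 100.33 kWh

100.33


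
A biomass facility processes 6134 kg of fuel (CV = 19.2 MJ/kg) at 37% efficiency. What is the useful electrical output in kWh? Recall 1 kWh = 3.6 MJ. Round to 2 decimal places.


Total energy = mass * CV = 6134 * 19.2 = 117772.8 MJ
Useful energy = total * eta = 117772.8 * 0.37 = 43575.94 MJ
Convert to kWh: 43575.94 / 3.6
Useful energy = 12104.43 kWh

12104.43


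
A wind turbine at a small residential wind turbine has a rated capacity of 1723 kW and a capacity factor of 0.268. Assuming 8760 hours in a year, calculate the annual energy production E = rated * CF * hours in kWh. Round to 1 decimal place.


Annual energy = rated_kW * capacity_factor * hours_per_year
Given: P_rated = 1723 kW, CF = 0.268, hours = 8760
E = 1723 * 0.268 * 8760
E = 4045052.6 kWh

4045052.6


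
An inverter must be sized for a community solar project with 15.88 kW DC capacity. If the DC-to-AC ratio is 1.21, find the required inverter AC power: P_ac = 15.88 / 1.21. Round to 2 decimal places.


The inverter AC capacity is determined by the DC/AC ratio.
Given: P_dc = 15.88 kW, DC/AC ratio = 1.21
P_ac = P_dc / ratio = 15.88 / 1.21
P_ac = 13.12 kW

13.12


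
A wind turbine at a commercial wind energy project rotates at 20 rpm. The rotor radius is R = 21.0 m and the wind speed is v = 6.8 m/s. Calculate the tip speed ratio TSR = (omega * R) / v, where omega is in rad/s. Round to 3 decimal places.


Convert rotational speed to rad/s:
  omega = 20 * 2 * pi / 60 = 2.0944 rad/s
Compute tip speed:
  v_tip = omega * R = 2.0944 * 21.0 = 43.982 m/s
Tip speed ratio:
  TSR = v_tip / v_wind = 43.982 / 6.8 = 6.468

6.468


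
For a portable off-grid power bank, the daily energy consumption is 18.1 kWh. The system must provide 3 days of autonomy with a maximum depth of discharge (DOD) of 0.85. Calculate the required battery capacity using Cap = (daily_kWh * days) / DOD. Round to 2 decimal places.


Total energy needed = daily * days = 18.1 * 3 = 54.3 kWh
Account for depth of discharge:
  Cap = total_energy / DOD = 54.3 / 0.85
  Cap = 63.88 kWh

63.88


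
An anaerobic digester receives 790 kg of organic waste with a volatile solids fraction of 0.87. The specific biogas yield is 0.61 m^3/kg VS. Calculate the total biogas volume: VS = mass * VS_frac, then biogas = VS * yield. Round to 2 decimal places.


Compute volatile solids:
  VS = mass * VS_fraction = 790 * 0.87 = 687.3 kg
Calculate biogas volume:
  Biogas = VS * specific_yield = 687.3 * 0.61
  Biogas = 419.25 m^3

419.25


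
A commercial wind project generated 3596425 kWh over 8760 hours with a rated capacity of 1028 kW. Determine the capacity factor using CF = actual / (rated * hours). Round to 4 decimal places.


Capacity factor = actual output / maximum possible output
Maximum possible = rated * hours = 1028 * 8760 = 9005280 kWh
CF = 3596425 / 9005280
CF = 0.3994

0.3994


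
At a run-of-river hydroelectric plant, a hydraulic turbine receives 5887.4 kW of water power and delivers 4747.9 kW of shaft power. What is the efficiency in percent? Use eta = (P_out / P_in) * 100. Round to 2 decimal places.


Turbine efficiency = (output power / input power) * 100
eta = (4747.9 / 5887.4) * 100
eta = 80.65%

80.65


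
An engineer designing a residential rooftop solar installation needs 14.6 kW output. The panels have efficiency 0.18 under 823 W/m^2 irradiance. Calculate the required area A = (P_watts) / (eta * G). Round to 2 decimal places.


Convert target power to watts: P = 14.6 * 1000 = 14600.0 W
Compute denominator: eta * G = 0.18 * 823 = 148.14
Required area A = P / (eta * G) = 14600.0 / 148.14
A = 98.56 m^2

98.56


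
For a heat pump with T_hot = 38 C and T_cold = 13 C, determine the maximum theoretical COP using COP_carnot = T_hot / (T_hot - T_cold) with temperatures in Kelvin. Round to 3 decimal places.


Convert to Kelvin:
  T_hot = 38 + 273.15 = 311.15 K
  T_cold = 13 + 273.15 = 286.15 K
Apply Carnot COP formula:
  COP = T_hot_K / (T_hot_K - T_cold_K) = 311.15 / 25.0
  COP = 12.446

12.446


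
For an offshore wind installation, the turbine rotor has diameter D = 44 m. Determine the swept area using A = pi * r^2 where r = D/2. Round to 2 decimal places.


Compute the rotor radius:
  r = D / 2 = 44 / 2 = 22.0 m
Calculate swept area:
  A = pi * r^2 = pi * 22.0^2
  A = 1520.53 m^2

1520.53


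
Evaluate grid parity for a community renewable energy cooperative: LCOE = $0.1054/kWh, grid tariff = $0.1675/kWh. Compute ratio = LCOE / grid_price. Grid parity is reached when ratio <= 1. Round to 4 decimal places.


Compare LCOE to grid price:
  LCOE = $0.1054/kWh, Grid price = $0.1675/kWh
  Ratio = LCOE / grid_price = 0.1054 / 0.1675 = 0.6293
  Grid parity achieved (ratio <= 1)? yes

0.6293


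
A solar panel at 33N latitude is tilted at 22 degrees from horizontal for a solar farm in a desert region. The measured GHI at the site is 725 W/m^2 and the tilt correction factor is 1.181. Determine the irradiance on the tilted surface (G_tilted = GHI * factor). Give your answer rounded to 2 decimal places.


Identify the given values:
  GHI = 725 W/m^2, tilt correction factor = 1.181
Apply the formula G_tilted = GHI * factor:
  G_tilted = 725 * 1.181
  G_tilted = 856.23 W/m^2

856.23


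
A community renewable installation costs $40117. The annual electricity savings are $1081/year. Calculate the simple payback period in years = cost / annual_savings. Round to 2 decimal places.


Simple payback period = initial cost / annual savings
Payback = 40117 / 1081
Payback = 37.11 years

37.11
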